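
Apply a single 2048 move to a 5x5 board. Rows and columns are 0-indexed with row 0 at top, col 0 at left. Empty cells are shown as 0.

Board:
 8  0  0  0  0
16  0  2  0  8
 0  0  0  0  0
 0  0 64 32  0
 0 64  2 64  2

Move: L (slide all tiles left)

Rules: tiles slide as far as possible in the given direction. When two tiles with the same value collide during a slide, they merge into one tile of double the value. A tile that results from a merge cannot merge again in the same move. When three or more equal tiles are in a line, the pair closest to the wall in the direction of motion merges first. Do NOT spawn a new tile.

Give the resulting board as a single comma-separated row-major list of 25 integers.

Slide left:
row 0: [8, 0, 0, 0, 0] -> [8, 0, 0, 0, 0]
row 1: [16, 0, 2, 0, 8] -> [16, 2, 8, 0, 0]
row 2: [0, 0, 0, 0, 0] -> [0, 0, 0, 0, 0]
row 3: [0, 0, 64, 32, 0] -> [64, 32, 0, 0, 0]
row 4: [0, 64, 2, 64, 2] -> [64, 2, 64, 2, 0]

Answer: 8, 0, 0, 0, 0, 16, 2, 8, 0, 0, 0, 0, 0, 0, 0, 64, 32, 0, 0, 0, 64, 2, 64, 2, 0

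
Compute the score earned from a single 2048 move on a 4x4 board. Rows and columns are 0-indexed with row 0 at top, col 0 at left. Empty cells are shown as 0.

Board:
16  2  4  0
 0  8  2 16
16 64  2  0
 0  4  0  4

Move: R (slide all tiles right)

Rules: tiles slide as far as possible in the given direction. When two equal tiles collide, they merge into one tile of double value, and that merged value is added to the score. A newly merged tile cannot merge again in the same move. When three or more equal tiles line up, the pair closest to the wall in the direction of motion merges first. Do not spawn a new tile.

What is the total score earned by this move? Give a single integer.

Slide right:
row 0: [16, 2, 4, 0] -> [0, 16, 2, 4]  score +0 (running 0)
row 1: [0, 8, 2, 16] -> [0, 8, 2, 16]  score +0 (running 0)
row 2: [16, 64, 2, 0] -> [0, 16, 64, 2]  score +0 (running 0)
row 3: [0, 4, 0, 4] -> [0, 0, 0, 8]  score +8 (running 8)
Board after move:
 0 16  2  4
 0  8  2 16
 0 16 64  2
 0  0  0  8

Answer: 8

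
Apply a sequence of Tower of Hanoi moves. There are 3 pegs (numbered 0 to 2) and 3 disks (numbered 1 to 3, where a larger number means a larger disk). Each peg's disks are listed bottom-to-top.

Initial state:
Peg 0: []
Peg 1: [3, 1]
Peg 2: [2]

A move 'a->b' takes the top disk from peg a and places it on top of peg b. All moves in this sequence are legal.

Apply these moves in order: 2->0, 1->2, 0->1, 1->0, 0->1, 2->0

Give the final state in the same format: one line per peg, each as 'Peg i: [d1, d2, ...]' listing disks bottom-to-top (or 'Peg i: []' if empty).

Answer: Peg 0: [1]
Peg 1: [3, 2]
Peg 2: []

Derivation:
After move 1 (2->0):
Peg 0: [2]
Peg 1: [3, 1]
Peg 2: []

After move 2 (1->2):
Peg 0: [2]
Peg 1: [3]
Peg 2: [1]

After move 3 (0->1):
Peg 0: []
Peg 1: [3, 2]
Peg 2: [1]

After move 4 (1->0):
Peg 0: [2]
Peg 1: [3]
Peg 2: [1]

After move 5 (0->1):
Peg 0: []
Peg 1: [3, 2]
Peg 2: [1]

After move 6 (2->0):
Peg 0: [1]
Peg 1: [3, 2]
Peg 2: []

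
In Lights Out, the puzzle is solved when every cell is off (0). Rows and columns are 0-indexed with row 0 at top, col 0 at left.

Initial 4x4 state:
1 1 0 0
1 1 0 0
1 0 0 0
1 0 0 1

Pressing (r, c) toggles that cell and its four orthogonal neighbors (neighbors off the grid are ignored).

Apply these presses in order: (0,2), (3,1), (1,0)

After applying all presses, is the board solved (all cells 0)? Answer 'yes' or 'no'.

After press 1 at (0,2):
1 0 1 1
1 1 1 0
1 0 0 0
1 0 0 1

After press 2 at (3,1):
1 0 1 1
1 1 1 0
1 1 0 0
0 1 1 1

After press 3 at (1,0):
0 0 1 1
0 0 1 0
0 1 0 0
0 1 1 1

Lights still on: 7

Answer: no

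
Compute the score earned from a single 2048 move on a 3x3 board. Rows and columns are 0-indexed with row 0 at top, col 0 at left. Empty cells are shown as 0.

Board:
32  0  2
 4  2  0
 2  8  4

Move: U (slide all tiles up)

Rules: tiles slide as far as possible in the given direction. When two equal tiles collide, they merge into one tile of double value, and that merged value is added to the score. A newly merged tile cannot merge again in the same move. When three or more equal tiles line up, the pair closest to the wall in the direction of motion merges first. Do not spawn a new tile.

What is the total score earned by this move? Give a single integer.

Answer: 0

Derivation:
Slide up:
col 0: [32, 4, 2] -> [32, 4, 2]  score +0 (running 0)
col 1: [0, 2, 8] -> [2, 8, 0]  score +0 (running 0)
col 2: [2, 0, 4] -> [2, 4, 0]  score +0 (running 0)
Board after move:
32  2  2
 4  8  4
 2  0  0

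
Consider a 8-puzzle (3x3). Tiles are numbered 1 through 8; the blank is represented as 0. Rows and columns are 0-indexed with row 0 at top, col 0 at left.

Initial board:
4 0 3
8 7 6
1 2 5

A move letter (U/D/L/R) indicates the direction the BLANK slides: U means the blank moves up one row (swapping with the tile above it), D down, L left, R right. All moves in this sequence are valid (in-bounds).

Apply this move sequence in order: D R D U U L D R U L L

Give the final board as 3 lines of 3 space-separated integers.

Answer: 0 4 6
8 3 7
1 2 5

Derivation:
After move 1 (D):
4 7 3
8 0 6
1 2 5

After move 2 (R):
4 7 3
8 6 0
1 2 5

After move 3 (D):
4 7 3
8 6 5
1 2 0

After move 4 (U):
4 7 3
8 6 0
1 2 5

After move 5 (U):
4 7 0
8 6 3
1 2 5

After move 6 (L):
4 0 7
8 6 3
1 2 5

After move 7 (D):
4 6 7
8 0 3
1 2 5

After move 8 (R):
4 6 7
8 3 0
1 2 5

After move 9 (U):
4 6 0
8 3 7
1 2 5

After move 10 (L):
4 0 6
8 3 7
1 2 5

After move 11 (L):
0 4 6
8 3 7
1 2 5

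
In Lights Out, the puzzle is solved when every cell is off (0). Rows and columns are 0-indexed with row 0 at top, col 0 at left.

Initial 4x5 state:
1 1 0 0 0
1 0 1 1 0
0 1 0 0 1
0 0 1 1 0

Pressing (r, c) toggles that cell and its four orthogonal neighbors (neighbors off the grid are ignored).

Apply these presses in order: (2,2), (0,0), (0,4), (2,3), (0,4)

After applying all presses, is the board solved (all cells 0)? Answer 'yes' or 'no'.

Answer: yes

Derivation:
After press 1 at (2,2):
1 1 0 0 0
1 0 0 1 0
0 0 1 1 1
0 0 0 1 0

After press 2 at (0,0):
0 0 0 0 0
0 0 0 1 0
0 0 1 1 1
0 0 0 1 0

After press 3 at (0,4):
0 0 0 1 1
0 0 0 1 1
0 0 1 1 1
0 0 0 1 0

After press 4 at (2,3):
0 0 0 1 1
0 0 0 0 1
0 0 0 0 0
0 0 0 0 0

After press 5 at (0,4):
0 0 0 0 0
0 0 0 0 0
0 0 0 0 0
0 0 0 0 0

Lights still on: 0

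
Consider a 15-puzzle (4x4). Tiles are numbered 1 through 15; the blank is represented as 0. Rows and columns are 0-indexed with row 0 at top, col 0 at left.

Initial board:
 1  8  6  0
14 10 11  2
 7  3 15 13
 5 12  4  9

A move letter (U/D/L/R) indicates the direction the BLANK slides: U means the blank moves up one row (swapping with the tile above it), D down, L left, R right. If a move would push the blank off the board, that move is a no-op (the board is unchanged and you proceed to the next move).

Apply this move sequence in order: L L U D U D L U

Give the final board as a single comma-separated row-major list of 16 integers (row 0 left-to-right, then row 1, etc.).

Answer: 0, 10, 8, 6, 1, 14, 11, 2, 7, 3, 15, 13, 5, 12, 4, 9

Derivation:
After move 1 (L):
 1  8  0  6
14 10 11  2
 7  3 15 13
 5 12  4  9

After move 2 (L):
 1  0  8  6
14 10 11  2
 7  3 15 13
 5 12  4  9

After move 3 (U):
 1  0  8  6
14 10 11  2
 7  3 15 13
 5 12  4  9

After move 4 (D):
 1 10  8  6
14  0 11  2
 7  3 15 13
 5 12  4  9

After move 5 (U):
 1  0  8  6
14 10 11  2
 7  3 15 13
 5 12  4  9

After move 6 (D):
 1 10  8  6
14  0 11  2
 7  3 15 13
 5 12  4  9

After move 7 (L):
 1 10  8  6
 0 14 11  2
 7  3 15 13
 5 12  4  9

After move 8 (U):
 0 10  8  6
 1 14 11  2
 7  3 15 13
 5 12  4  9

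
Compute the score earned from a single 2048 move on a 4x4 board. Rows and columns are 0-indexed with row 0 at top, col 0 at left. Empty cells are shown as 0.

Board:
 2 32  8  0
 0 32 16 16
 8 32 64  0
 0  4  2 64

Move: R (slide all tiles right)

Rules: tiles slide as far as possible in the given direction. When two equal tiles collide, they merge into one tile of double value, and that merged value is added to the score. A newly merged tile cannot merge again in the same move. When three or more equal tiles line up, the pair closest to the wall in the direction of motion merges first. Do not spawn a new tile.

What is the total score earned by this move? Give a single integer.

Answer: 32

Derivation:
Slide right:
row 0: [2, 32, 8, 0] -> [0, 2, 32, 8]  score +0 (running 0)
row 1: [0, 32, 16, 16] -> [0, 0, 32, 32]  score +32 (running 32)
row 2: [8, 32, 64, 0] -> [0, 8, 32, 64]  score +0 (running 32)
row 3: [0, 4, 2, 64] -> [0, 4, 2, 64]  score +0 (running 32)
Board after move:
 0  2 32  8
 0  0 32 32
 0  8 32 64
 0  4  2 64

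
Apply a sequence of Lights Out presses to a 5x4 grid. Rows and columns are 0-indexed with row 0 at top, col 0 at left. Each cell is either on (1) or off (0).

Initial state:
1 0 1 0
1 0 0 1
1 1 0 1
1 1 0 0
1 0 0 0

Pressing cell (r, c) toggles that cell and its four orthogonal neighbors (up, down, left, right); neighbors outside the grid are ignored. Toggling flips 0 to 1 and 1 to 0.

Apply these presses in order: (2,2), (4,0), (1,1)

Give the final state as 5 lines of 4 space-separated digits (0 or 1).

After press 1 at (2,2):
1 0 1 0
1 0 1 1
1 0 1 0
1 1 1 0
1 0 0 0

After press 2 at (4,0):
1 0 1 0
1 0 1 1
1 0 1 0
0 1 1 0
0 1 0 0

After press 3 at (1,1):
1 1 1 0
0 1 0 1
1 1 1 0
0 1 1 0
0 1 0 0

Answer: 1 1 1 0
0 1 0 1
1 1 1 0
0 1 1 0
0 1 0 0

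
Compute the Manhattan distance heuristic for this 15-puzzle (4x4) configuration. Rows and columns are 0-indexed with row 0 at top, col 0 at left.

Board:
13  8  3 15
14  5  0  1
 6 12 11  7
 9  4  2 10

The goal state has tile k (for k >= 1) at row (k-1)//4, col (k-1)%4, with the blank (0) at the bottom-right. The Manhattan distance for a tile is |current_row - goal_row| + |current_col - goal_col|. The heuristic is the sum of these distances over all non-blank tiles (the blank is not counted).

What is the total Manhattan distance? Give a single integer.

Answer: 37

Derivation:
Tile 13: at (0,0), goal (3,0), distance |0-3|+|0-0| = 3
Tile 8: at (0,1), goal (1,3), distance |0-1|+|1-3| = 3
Tile 3: at (0,2), goal (0,2), distance |0-0|+|2-2| = 0
Tile 15: at (0,3), goal (3,2), distance |0-3|+|3-2| = 4
Tile 14: at (1,0), goal (3,1), distance |1-3|+|0-1| = 3
Tile 5: at (1,1), goal (1,0), distance |1-1|+|1-0| = 1
Tile 1: at (1,3), goal (0,0), distance |1-0|+|3-0| = 4
Tile 6: at (2,0), goal (1,1), distance |2-1|+|0-1| = 2
Tile 12: at (2,1), goal (2,3), distance |2-2|+|1-3| = 2
Tile 11: at (2,2), goal (2,2), distance |2-2|+|2-2| = 0
Tile 7: at (2,3), goal (1,2), distance |2-1|+|3-2| = 2
Tile 9: at (3,0), goal (2,0), distance |3-2|+|0-0| = 1
Tile 4: at (3,1), goal (0,3), distance |3-0|+|1-3| = 5
Tile 2: at (3,2), goal (0,1), distance |3-0|+|2-1| = 4
Tile 10: at (3,3), goal (2,1), distance |3-2|+|3-1| = 3
Sum: 3 + 3 + 0 + 4 + 3 + 1 + 4 + 2 + 2 + 0 + 2 + 1 + 5 + 4 + 3 = 37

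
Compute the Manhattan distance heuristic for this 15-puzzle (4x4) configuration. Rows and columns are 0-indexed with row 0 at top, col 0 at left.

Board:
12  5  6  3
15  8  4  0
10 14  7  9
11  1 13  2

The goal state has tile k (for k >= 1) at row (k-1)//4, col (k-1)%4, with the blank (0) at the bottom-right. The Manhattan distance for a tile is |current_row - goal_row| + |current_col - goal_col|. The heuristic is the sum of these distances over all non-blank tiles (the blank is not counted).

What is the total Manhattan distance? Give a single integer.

Tile 12: at (0,0), goal (2,3), distance |0-2|+|0-3| = 5
Tile 5: at (0,1), goal (1,0), distance |0-1|+|1-0| = 2
Tile 6: at (0,2), goal (1,1), distance |0-1|+|2-1| = 2
Tile 3: at (0,3), goal (0,2), distance |0-0|+|3-2| = 1
Tile 15: at (1,0), goal (3,2), distance |1-3|+|0-2| = 4
Tile 8: at (1,1), goal (1,3), distance |1-1|+|1-3| = 2
Tile 4: at (1,2), goal (0,3), distance |1-0|+|2-3| = 2
Tile 10: at (2,0), goal (2,1), distance |2-2|+|0-1| = 1
Tile 14: at (2,1), goal (3,1), distance |2-3|+|1-1| = 1
Tile 7: at (2,2), goal (1,2), distance |2-1|+|2-2| = 1
Tile 9: at (2,3), goal (2,0), distance |2-2|+|3-0| = 3
Tile 11: at (3,0), goal (2,2), distance |3-2|+|0-2| = 3
Tile 1: at (3,1), goal (0,0), distance |3-0|+|1-0| = 4
Tile 13: at (3,2), goal (3,0), distance |3-3|+|2-0| = 2
Tile 2: at (3,3), goal (0,1), distance |3-0|+|3-1| = 5
Sum: 5 + 2 + 2 + 1 + 4 + 2 + 2 + 1 + 1 + 1 + 3 + 3 + 4 + 2 + 5 = 38

Answer: 38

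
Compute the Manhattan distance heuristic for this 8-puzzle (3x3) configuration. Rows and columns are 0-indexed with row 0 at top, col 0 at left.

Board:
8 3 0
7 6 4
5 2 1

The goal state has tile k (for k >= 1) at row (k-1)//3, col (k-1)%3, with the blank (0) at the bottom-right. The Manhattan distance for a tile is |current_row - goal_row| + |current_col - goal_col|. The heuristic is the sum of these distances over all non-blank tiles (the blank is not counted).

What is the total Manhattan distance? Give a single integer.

Tile 8: at (0,0), goal (2,1), distance |0-2|+|0-1| = 3
Tile 3: at (0,1), goal (0,2), distance |0-0|+|1-2| = 1
Tile 7: at (1,0), goal (2,0), distance |1-2|+|0-0| = 1
Tile 6: at (1,1), goal (1,2), distance |1-1|+|1-2| = 1
Tile 4: at (1,2), goal (1,0), distance |1-1|+|2-0| = 2
Tile 5: at (2,0), goal (1,1), distance |2-1|+|0-1| = 2
Tile 2: at (2,1), goal (0,1), distance |2-0|+|1-1| = 2
Tile 1: at (2,2), goal (0,0), distance |2-0|+|2-0| = 4
Sum: 3 + 1 + 1 + 1 + 2 + 2 + 2 + 4 = 16

Answer: 16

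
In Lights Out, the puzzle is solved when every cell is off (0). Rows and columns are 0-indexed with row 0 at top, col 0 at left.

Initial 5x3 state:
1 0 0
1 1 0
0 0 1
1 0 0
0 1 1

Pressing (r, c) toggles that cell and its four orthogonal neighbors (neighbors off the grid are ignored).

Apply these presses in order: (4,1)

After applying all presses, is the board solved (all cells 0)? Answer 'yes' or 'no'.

Answer: no

Derivation:
After press 1 at (4,1):
1 0 0
1 1 0
0 0 1
1 1 0
1 0 0

Lights still on: 7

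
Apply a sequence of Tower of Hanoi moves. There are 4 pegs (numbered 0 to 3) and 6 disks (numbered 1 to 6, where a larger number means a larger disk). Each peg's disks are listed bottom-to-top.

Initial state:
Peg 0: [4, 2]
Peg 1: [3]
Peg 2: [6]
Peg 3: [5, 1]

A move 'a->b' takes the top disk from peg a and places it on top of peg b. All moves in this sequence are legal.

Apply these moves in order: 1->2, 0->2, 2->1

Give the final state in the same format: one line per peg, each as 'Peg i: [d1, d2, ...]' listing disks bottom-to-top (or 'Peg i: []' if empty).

After move 1 (1->2):
Peg 0: [4, 2]
Peg 1: []
Peg 2: [6, 3]
Peg 3: [5, 1]

After move 2 (0->2):
Peg 0: [4]
Peg 1: []
Peg 2: [6, 3, 2]
Peg 3: [5, 1]

After move 3 (2->1):
Peg 0: [4]
Peg 1: [2]
Peg 2: [6, 3]
Peg 3: [5, 1]

Answer: Peg 0: [4]
Peg 1: [2]
Peg 2: [6, 3]
Peg 3: [5, 1]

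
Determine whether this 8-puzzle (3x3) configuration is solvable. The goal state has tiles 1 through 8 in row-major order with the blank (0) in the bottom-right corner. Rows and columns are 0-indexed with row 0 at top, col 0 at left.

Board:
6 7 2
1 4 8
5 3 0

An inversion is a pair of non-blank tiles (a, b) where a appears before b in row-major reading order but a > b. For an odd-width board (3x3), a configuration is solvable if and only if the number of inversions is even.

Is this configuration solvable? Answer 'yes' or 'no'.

Answer: no

Derivation:
Inversions (pairs i<j in row-major order where tile[i] > tile[j] > 0): 15
15 is odd, so the puzzle is not solvable.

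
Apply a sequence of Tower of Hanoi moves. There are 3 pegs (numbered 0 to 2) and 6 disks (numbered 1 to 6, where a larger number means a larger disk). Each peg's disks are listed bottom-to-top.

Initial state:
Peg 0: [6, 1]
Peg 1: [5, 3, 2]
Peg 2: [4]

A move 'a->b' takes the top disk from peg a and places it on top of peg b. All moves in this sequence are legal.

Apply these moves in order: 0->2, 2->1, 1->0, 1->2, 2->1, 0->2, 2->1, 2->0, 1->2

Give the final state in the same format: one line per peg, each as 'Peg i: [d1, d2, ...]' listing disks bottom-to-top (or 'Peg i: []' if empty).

Answer: Peg 0: [6, 4]
Peg 1: [5, 3, 2]
Peg 2: [1]

Derivation:
After move 1 (0->2):
Peg 0: [6]
Peg 1: [5, 3, 2]
Peg 2: [4, 1]

After move 2 (2->1):
Peg 0: [6]
Peg 1: [5, 3, 2, 1]
Peg 2: [4]

After move 3 (1->0):
Peg 0: [6, 1]
Peg 1: [5, 3, 2]
Peg 2: [4]

After move 4 (1->2):
Peg 0: [6, 1]
Peg 1: [5, 3]
Peg 2: [4, 2]

After move 5 (2->1):
Peg 0: [6, 1]
Peg 1: [5, 3, 2]
Peg 2: [4]

After move 6 (0->2):
Peg 0: [6]
Peg 1: [5, 3, 2]
Peg 2: [4, 1]

After move 7 (2->1):
Peg 0: [6]
Peg 1: [5, 3, 2, 1]
Peg 2: [4]

After move 8 (2->0):
Peg 0: [6, 4]
Peg 1: [5, 3, 2, 1]
Peg 2: []

After move 9 (1->2):
Peg 0: [6, 4]
Peg 1: [5, 3, 2]
Peg 2: [1]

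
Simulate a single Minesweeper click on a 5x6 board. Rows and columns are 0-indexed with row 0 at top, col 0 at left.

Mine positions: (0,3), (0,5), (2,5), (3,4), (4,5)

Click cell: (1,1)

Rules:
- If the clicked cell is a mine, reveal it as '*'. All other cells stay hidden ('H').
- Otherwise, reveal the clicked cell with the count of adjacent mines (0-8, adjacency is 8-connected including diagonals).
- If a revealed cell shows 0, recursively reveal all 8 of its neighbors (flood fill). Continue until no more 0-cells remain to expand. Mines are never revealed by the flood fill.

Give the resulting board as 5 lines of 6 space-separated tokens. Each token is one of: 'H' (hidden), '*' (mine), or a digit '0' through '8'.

0 0 1 H H H
0 0 1 1 H H
0 0 0 1 H H
0 0 0 1 H H
0 0 0 1 H H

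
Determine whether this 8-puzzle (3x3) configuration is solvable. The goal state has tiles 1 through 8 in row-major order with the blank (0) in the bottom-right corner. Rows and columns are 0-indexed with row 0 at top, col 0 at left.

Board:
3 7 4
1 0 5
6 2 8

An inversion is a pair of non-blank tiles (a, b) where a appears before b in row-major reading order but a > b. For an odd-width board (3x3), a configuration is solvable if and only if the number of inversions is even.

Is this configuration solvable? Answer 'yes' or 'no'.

Inversions (pairs i<j in row-major order where tile[i] > tile[j] > 0): 11
11 is odd, so the puzzle is not solvable.

Answer: no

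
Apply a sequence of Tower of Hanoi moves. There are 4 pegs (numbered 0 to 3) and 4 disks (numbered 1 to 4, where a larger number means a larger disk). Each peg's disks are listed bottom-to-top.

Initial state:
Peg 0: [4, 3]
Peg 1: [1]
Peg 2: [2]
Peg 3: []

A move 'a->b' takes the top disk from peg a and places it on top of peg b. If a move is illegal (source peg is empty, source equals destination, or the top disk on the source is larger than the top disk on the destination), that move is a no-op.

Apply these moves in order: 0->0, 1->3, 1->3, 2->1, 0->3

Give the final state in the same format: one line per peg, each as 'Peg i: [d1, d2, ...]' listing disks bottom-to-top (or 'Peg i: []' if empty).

After move 1 (0->0):
Peg 0: [4, 3]
Peg 1: [1]
Peg 2: [2]
Peg 3: []

After move 2 (1->3):
Peg 0: [4, 3]
Peg 1: []
Peg 2: [2]
Peg 3: [1]

After move 3 (1->3):
Peg 0: [4, 3]
Peg 1: []
Peg 2: [2]
Peg 3: [1]

After move 4 (2->1):
Peg 0: [4, 3]
Peg 1: [2]
Peg 2: []
Peg 3: [1]

After move 5 (0->3):
Peg 0: [4, 3]
Peg 1: [2]
Peg 2: []
Peg 3: [1]

Answer: Peg 0: [4, 3]
Peg 1: [2]
Peg 2: []
Peg 3: [1]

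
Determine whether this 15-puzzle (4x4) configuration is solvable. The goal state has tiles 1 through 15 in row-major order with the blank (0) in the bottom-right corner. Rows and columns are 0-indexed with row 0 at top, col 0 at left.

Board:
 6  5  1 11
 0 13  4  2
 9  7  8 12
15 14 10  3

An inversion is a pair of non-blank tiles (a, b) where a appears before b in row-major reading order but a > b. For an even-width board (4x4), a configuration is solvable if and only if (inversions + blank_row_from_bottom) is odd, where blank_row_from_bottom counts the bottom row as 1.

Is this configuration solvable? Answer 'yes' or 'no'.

Answer: no

Derivation:
Inversions: 39
Blank is in row 1 (0-indexed from top), which is row 3 counting from the bottom (bottom = 1).
39 + 3 = 42, which is even, so the puzzle is not solvable.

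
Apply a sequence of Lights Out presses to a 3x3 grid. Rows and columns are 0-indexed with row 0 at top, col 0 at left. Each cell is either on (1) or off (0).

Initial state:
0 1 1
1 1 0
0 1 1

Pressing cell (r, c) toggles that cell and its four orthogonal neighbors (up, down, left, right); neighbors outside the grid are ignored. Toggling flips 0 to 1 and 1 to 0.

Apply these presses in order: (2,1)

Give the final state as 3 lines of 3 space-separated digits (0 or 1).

After press 1 at (2,1):
0 1 1
1 0 0
1 0 0

Answer: 0 1 1
1 0 0
1 0 0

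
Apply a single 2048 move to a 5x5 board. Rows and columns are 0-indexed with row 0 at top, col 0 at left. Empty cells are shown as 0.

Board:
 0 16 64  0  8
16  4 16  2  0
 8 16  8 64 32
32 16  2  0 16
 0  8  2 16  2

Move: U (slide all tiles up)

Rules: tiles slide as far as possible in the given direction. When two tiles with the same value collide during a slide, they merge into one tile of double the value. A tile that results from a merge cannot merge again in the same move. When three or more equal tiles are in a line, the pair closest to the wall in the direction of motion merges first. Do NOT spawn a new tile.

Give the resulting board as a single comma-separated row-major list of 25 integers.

Answer: 16, 16, 64, 2, 8, 8, 4, 16, 64, 32, 32, 32, 8, 16, 16, 0, 8, 4, 0, 2, 0, 0, 0, 0, 0

Derivation:
Slide up:
col 0: [0, 16, 8, 32, 0] -> [16, 8, 32, 0, 0]
col 1: [16, 4, 16, 16, 8] -> [16, 4, 32, 8, 0]
col 2: [64, 16, 8, 2, 2] -> [64, 16, 8, 4, 0]
col 3: [0, 2, 64, 0, 16] -> [2, 64, 16, 0, 0]
col 4: [8, 0, 32, 16, 2] -> [8, 32, 16, 2, 0]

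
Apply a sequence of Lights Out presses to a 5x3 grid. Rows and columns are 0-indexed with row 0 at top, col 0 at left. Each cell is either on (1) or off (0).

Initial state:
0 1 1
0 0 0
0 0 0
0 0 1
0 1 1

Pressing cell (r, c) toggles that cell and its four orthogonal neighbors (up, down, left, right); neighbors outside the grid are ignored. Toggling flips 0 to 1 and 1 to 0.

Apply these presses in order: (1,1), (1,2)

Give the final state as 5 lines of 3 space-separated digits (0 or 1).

After press 1 at (1,1):
0 0 1
1 1 1
0 1 0
0 0 1
0 1 1

After press 2 at (1,2):
0 0 0
1 0 0
0 1 1
0 0 1
0 1 1

Answer: 0 0 0
1 0 0
0 1 1
0 0 1
0 1 1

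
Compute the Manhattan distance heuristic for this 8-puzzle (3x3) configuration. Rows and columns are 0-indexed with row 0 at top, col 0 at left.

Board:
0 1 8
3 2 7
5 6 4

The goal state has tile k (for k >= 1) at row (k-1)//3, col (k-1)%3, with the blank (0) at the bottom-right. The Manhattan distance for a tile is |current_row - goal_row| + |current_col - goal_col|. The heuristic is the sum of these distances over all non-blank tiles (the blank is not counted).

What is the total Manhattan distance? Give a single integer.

Answer: 18

Derivation:
Tile 1: at (0,1), goal (0,0), distance |0-0|+|1-0| = 1
Tile 8: at (0,2), goal (2,1), distance |0-2|+|2-1| = 3
Tile 3: at (1,0), goal (0,2), distance |1-0|+|0-2| = 3
Tile 2: at (1,1), goal (0,1), distance |1-0|+|1-1| = 1
Tile 7: at (1,2), goal (2,0), distance |1-2|+|2-0| = 3
Tile 5: at (2,0), goal (1,1), distance |2-1|+|0-1| = 2
Tile 6: at (2,1), goal (1,2), distance |2-1|+|1-2| = 2
Tile 4: at (2,2), goal (1,0), distance |2-1|+|2-0| = 3
Sum: 1 + 3 + 3 + 1 + 3 + 2 + 2 + 3 = 18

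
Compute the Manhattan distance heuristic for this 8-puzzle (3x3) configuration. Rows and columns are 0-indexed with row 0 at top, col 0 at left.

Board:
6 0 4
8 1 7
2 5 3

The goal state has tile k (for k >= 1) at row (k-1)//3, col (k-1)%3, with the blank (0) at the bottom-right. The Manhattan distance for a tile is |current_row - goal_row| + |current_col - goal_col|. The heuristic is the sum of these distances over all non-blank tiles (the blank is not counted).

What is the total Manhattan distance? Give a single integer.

Answer: 19

Derivation:
Tile 6: (0,0)->(1,2) = 3
Tile 4: (0,2)->(1,0) = 3
Tile 8: (1,0)->(2,1) = 2
Tile 1: (1,1)->(0,0) = 2
Tile 7: (1,2)->(2,0) = 3
Tile 2: (2,0)->(0,1) = 3
Tile 5: (2,1)->(1,1) = 1
Tile 3: (2,2)->(0,2) = 2
Sum: 3 + 3 + 2 + 2 + 3 + 3 + 1 + 2 = 19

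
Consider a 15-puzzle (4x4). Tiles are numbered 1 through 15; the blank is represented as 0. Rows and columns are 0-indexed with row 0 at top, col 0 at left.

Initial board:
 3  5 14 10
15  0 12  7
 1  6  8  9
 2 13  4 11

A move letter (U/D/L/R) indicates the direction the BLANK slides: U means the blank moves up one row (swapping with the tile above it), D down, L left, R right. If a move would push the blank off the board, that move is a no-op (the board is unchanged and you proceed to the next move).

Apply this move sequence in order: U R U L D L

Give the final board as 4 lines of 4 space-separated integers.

After move 1 (U):
 3  0 14 10
15  5 12  7
 1  6  8  9
 2 13  4 11

After move 2 (R):
 3 14  0 10
15  5 12  7
 1  6  8  9
 2 13  4 11

After move 3 (U):
 3 14  0 10
15  5 12  7
 1  6  8  9
 2 13  4 11

After move 4 (L):
 3  0 14 10
15  5 12  7
 1  6  8  9
 2 13  4 11

After move 5 (D):
 3  5 14 10
15  0 12  7
 1  6  8  9
 2 13  4 11

After move 6 (L):
 3  5 14 10
 0 15 12  7
 1  6  8  9
 2 13  4 11

Answer:  3  5 14 10
 0 15 12  7
 1  6  8  9
 2 13  4 11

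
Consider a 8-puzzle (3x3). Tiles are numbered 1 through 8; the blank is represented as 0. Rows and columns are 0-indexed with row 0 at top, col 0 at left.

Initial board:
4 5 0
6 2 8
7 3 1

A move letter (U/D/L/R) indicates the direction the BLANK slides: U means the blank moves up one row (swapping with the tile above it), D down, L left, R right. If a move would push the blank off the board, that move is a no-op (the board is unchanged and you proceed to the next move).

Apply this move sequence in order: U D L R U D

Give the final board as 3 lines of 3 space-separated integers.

After move 1 (U):
4 5 0
6 2 8
7 3 1

After move 2 (D):
4 5 8
6 2 0
7 3 1

After move 3 (L):
4 5 8
6 0 2
7 3 1

After move 4 (R):
4 5 8
6 2 0
7 3 1

After move 5 (U):
4 5 0
6 2 8
7 3 1

After move 6 (D):
4 5 8
6 2 0
7 3 1

Answer: 4 5 8
6 2 0
7 3 1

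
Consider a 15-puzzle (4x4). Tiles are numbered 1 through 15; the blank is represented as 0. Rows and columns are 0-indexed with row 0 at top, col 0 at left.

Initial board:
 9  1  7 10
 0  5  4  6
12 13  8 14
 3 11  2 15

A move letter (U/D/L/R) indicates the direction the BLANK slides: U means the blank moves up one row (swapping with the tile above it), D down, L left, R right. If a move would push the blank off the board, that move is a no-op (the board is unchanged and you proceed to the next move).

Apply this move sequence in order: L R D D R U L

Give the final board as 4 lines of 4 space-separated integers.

After move 1 (L):
 9  1  7 10
 0  5  4  6
12 13  8 14
 3 11  2 15

After move 2 (R):
 9  1  7 10
 5  0  4  6
12 13  8 14
 3 11  2 15

After move 3 (D):
 9  1  7 10
 5 13  4  6
12  0  8 14
 3 11  2 15

After move 4 (D):
 9  1  7 10
 5 13  4  6
12 11  8 14
 3  0  2 15

After move 5 (R):
 9  1  7 10
 5 13  4  6
12 11  8 14
 3  2  0 15

After move 6 (U):
 9  1  7 10
 5 13  4  6
12 11  0 14
 3  2  8 15

After move 7 (L):
 9  1  7 10
 5 13  4  6
12  0 11 14
 3  2  8 15

Answer:  9  1  7 10
 5 13  4  6
12  0 11 14
 3  2  8 15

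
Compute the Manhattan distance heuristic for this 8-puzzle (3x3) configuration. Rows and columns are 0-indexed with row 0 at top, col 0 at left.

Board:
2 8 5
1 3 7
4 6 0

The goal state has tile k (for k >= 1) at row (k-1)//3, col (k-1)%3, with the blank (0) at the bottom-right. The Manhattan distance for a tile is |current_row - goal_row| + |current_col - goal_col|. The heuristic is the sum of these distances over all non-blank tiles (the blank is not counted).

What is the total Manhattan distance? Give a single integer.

Tile 2: at (0,0), goal (0,1), distance |0-0|+|0-1| = 1
Tile 8: at (0,1), goal (2,1), distance |0-2|+|1-1| = 2
Tile 5: at (0,2), goal (1,1), distance |0-1|+|2-1| = 2
Tile 1: at (1,0), goal (0,0), distance |1-0|+|0-0| = 1
Tile 3: at (1,1), goal (0,2), distance |1-0|+|1-2| = 2
Tile 7: at (1,2), goal (2,0), distance |1-2|+|2-0| = 3
Tile 4: at (2,0), goal (1,0), distance |2-1|+|0-0| = 1
Tile 6: at (2,1), goal (1,2), distance |2-1|+|1-2| = 2
Sum: 1 + 2 + 2 + 1 + 2 + 3 + 1 + 2 = 14

Answer: 14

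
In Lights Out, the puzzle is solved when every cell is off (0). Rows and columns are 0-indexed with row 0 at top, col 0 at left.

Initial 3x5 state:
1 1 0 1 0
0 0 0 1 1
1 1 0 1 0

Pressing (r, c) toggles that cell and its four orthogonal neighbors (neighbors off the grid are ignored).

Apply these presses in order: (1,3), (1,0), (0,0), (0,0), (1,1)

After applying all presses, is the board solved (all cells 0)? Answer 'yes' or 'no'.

Answer: yes

Derivation:
After press 1 at (1,3):
1 1 0 0 0
0 0 1 0 0
1 1 0 0 0

After press 2 at (1,0):
0 1 0 0 0
1 1 1 0 0
0 1 0 0 0

After press 3 at (0,0):
1 0 0 0 0
0 1 1 0 0
0 1 0 0 0

After press 4 at (0,0):
0 1 0 0 0
1 1 1 0 0
0 1 0 0 0

After press 5 at (1,1):
0 0 0 0 0
0 0 0 0 0
0 0 0 0 0

Lights still on: 0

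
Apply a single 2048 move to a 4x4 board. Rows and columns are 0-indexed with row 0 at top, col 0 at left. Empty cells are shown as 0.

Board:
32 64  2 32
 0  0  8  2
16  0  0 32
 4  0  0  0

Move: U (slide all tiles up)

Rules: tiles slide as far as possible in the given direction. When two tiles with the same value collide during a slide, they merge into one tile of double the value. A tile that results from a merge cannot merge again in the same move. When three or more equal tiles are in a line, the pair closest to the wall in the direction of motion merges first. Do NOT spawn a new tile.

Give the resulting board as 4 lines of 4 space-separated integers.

Slide up:
col 0: [32, 0, 16, 4] -> [32, 16, 4, 0]
col 1: [64, 0, 0, 0] -> [64, 0, 0, 0]
col 2: [2, 8, 0, 0] -> [2, 8, 0, 0]
col 3: [32, 2, 32, 0] -> [32, 2, 32, 0]

Answer: 32 64  2 32
16  0  8  2
 4  0  0 32
 0  0  0  0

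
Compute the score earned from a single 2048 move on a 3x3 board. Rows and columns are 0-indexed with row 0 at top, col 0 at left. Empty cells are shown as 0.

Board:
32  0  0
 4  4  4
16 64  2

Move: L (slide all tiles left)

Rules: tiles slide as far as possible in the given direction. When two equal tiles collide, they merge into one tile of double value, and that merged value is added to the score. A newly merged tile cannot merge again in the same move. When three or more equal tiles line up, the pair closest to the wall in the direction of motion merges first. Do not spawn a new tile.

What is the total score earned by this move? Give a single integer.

Answer: 8

Derivation:
Slide left:
row 0: [32, 0, 0] -> [32, 0, 0]  score +0 (running 0)
row 1: [4, 4, 4] -> [8, 4, 0]  score +8 (running 8)
row 2: [16, 64, 2] -> [16, 64, 2]  score +0 (running 8)
Board after move:
32  0  0
 8  4  0
16 64  2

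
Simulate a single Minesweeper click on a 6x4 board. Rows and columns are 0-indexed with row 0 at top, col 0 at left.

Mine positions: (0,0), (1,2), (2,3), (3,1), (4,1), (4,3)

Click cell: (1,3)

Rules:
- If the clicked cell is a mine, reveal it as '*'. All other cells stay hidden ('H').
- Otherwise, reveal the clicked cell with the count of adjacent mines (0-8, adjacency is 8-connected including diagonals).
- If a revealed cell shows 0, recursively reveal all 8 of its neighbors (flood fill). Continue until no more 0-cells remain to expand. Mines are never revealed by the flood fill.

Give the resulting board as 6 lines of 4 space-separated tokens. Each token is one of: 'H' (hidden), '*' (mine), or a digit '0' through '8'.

H H H H
H H H 2
H H H H
H H H H
H H H H
H H H H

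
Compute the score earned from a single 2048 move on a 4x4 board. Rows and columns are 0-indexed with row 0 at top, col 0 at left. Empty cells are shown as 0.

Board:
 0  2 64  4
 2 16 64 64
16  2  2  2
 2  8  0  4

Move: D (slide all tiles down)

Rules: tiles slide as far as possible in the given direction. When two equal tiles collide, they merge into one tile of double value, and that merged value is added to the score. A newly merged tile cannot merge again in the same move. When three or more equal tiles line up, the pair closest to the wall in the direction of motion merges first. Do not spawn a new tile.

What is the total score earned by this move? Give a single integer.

Slide down:
col 0: [0, 2, 16, 2] -> [0, 2, 16, 2]  score +0 (running 0)
col 1: [2, 16, 2, 8] -> [2, 16, 2, 8]  score +0 (running 0)
col 2: [64, 64, 2, 0] -> [0, 0, 128, 2]  score +128 (running 128)
col 3: [4, 64, 2, 4] -> [4, 64, 2, 4]  score +0 (running 128)
Board after move:
  0   2   0   4
  2  16   0  64
 16   2 128   2
  2   8   2   4

Answer: 128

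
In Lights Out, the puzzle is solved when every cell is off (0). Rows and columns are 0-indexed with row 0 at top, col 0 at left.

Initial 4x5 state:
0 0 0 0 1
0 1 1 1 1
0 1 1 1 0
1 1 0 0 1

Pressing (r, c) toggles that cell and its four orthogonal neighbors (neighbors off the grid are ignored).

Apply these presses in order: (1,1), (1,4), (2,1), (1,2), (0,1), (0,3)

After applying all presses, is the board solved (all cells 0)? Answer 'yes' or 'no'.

Answer: no

Derivation:
After press 1 at (1,1):
0 1 0 0 1
1 0 0 1 1
0 0 1 1 0
1 1 0 0 1

After press 2 at (1,4):
0 1 0 0 0
1 0 0 0 0
0 0 1 1 1
1 1 0 0 1

After press 3 at (2,1):
0 1 0 0 0
1 1 0 0 0
1 1 0 1 1
1 0 0 0 1

After press 4 at (1,2):
0 1 1 0 0
1 0 1 1 0
1 1 1 1 1
1 0 0 0 1

After press 5 at (0,1):
1 0 0 0 0
1 1 1 1 0
1 1 1 1 1
1 0 0 0 1

After press 6 at (0,3):
1 0 1 1 1
1 1 1 0 0
1 1 1 1 1
1 0 0 0 1

Lights still on: 14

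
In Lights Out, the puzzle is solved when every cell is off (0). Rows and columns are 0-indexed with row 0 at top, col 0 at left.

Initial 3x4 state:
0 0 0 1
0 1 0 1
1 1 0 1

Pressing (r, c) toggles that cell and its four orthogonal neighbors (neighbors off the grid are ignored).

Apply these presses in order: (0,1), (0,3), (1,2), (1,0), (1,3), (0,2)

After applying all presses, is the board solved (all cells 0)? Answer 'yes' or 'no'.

After press 1 at (0,1):
1 1 1 1
0 0 0 1
1 1 0 1

After press 2 at (0,3):
1 1 0 0
0 0 0 0
1 1 0 1

After press 3 at (1,2):
1 1 1 0
0 1 1 1
1 1 1 1

After press 4 at (1,0):
0 1 1 0
1 0 1 1
0 1 1 1

After press 5 at (1,3):
0 1 1 1
1 0 0 0
0 1 1 0

After press 6 at (0,2):
0 0 0 0
1 0 1 0
0 1 1 0

Lights still on: 4

Answer: no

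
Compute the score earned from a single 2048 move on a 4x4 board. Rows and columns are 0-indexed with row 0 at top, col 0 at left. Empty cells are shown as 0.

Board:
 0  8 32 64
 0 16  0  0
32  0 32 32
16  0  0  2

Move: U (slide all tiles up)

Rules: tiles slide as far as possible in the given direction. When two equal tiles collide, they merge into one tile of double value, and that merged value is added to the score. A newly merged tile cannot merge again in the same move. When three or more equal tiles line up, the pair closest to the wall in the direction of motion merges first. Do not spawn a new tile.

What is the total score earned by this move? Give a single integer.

Slide up:
col 0: [0, 0, 32, 16] -> [32, 16, 0, 0]  score +0 (running 0)
col 1: [8, 16, 0, 0] -> [8, 16, 0, 0]  score +0 (running 0)
col 2: [32, 0, 32, 0] -> [64, 0, 0, 0]  score +64 (running 64)
col 3: [64, 0, 32, 2] -> [64, 32, 2, 0]  score +0 (running 64)
Board after move:
32  8 64 64
16 16  0 32
 0  0  0  2
 0  0  0  0

Answer: 64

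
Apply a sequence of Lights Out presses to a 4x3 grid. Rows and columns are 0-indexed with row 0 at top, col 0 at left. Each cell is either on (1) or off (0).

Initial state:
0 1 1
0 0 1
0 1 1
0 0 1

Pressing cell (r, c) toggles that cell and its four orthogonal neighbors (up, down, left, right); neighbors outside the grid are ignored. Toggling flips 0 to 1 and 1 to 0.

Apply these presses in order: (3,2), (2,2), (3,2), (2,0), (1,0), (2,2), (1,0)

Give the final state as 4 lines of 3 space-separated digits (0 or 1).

Answer: 0 1 1
1 0 1
1 0 1
1 0 1

Derivation:
After press 1 at (3,2):
0 1 1
0 0 1
0 1 0
0 1 0

After press 2 at (2,2):
0 1 1
0 0 0
0 0 1
0 1 1

After press 3 at (3,2):
0 1 1
0 0 0
0 0 0
0 0 0

After press 4 at (2,0):
0 1 1
1 0 0
1 1 0
1 0 0

After press 5 at (1,0):
1 1 1
0 1 0
0 1 0
1 0 0

After press 6 at (2,2):
1 1 1
0 1 1
0 0 1
1 0 1

After press 7 at (1,0):
0 1 1
1 0 1
1 0 1
1 0 1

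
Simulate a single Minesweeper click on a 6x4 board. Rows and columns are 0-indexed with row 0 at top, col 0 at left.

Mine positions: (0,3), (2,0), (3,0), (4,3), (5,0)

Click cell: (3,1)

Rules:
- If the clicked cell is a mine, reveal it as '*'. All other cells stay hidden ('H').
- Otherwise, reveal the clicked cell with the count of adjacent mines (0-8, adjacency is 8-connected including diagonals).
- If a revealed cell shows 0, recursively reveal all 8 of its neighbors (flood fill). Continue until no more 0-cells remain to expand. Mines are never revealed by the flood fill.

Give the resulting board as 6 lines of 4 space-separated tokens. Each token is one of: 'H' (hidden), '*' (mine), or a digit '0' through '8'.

H H H H
H H H H
H H H H
H 2 H H
H H H H
H H H H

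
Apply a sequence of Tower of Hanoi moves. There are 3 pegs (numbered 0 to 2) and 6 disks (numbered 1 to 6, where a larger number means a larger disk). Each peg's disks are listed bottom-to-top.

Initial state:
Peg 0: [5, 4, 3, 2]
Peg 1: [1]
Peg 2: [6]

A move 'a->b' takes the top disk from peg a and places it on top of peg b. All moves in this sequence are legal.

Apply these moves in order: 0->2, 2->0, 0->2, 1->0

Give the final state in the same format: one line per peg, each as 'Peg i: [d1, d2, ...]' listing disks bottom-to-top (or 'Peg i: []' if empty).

After move 1 (0->2):
Peg 0: [5, 4, 3]
Peg 1: [1]
Peg 2: [6, 2]

After move 2 (2->0):
Peg 0: [5, 4, 3, 2]
Peg 1: [1]
Peg 2: [6]

After move 3 (0->2):
Peg 0: [5, 4, 3]
Peg 1: [1]
Peg 2: [6, 2]

After move 4 (1->0):
Peg 0: [5, 4, 3, 1]
Peg 1: []
Peg 2: [6, 2]

Answer: Peg 0: [5, 4, 3, 1]
Peg 1: []
Peg 2: [6, 2]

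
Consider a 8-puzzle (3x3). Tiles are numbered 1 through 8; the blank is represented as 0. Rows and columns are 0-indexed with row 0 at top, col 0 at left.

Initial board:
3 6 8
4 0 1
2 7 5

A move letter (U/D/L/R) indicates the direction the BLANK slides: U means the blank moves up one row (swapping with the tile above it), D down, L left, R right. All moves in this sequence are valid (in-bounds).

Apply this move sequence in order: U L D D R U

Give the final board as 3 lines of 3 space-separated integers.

Answer: 4 3 8
2 0 1
7 6 5

Derivation:
After move 1 (U):
3 0 8
4 6 1
2 7 5

After move 2 (L):
0 3 8
4 6 1
2 7 5

After move 3 (D):
4 3 8
0 6 1
2 7 5

After move 4 (D):
4 3 8
2 6 1
0 7 5

After move 5 (R):
4 3 8
2 6 1
7 0 5

After move 6 (U):
4 3 8
2 0 1
7 6 5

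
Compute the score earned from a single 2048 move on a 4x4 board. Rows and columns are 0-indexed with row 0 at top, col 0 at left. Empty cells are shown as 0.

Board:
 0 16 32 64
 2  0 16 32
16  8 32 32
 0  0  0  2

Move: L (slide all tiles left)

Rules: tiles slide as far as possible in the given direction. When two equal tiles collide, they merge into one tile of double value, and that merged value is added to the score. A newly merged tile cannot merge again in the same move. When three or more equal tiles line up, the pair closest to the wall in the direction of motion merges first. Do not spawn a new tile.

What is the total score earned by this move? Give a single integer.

Answer: 64

Derivation:
Slide left:
row 0: [0, 16, 32, 64] -> [16, 32, 64, 0]  score +0 (running 0)
row 1: [2, 0, 16, 32] -> [2, 16, 32, 0]  score +0 (running 0)
row 2: [16, 8, 32, 32] -> [16, 8, 64, 0]  score +64 (running 64)
row 3: [0, 0, 0, 2] -> [2, 0, 0, 0]  score +0 (running 64)
Board after move:
16 32 64  0
 2 16 32  0
16  8 64  0
 2  0  0  0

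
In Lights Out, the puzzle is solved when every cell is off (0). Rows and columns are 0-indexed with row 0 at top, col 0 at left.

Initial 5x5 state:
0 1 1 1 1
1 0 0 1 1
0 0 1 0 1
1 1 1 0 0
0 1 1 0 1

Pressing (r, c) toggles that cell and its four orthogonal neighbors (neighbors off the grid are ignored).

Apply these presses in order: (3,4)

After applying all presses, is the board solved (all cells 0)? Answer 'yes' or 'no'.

After press 1 at (3,4):
0 1 1 1 1
1 0 0 1 1
0 0 1 0 0
1 1 1 1 1
0 1 1 0 0

Lights still on: 15

Answer: no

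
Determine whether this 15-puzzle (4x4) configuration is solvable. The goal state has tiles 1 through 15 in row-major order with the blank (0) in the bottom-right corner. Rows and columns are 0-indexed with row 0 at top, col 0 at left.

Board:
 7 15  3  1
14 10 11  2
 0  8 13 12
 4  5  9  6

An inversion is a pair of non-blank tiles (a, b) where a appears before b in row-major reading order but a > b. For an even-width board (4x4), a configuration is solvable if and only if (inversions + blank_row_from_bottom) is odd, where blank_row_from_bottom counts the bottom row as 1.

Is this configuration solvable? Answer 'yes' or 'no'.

Inversions: 56
Blank is in row 2 (0-indexed from top), which is row 2 counting from the bottom (bottom = 1).
56 + 2 = 58, which is even, so the puzzle is not solvable.

Answer: no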